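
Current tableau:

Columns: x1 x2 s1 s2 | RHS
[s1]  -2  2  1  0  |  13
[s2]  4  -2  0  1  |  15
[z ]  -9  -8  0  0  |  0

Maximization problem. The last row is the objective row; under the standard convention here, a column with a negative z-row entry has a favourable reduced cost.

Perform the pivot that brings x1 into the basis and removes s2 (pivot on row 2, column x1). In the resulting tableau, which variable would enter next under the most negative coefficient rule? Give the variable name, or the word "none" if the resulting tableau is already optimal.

Pivot element 4. New z-row = old z-row − (-9)·(row 2/4).
Updated z-row coefficients: x1: 0, x2: -25/2, s1: 0, s2: 9/4.
The most negative is -25/2 in column x2, so x2 would enter next.

x2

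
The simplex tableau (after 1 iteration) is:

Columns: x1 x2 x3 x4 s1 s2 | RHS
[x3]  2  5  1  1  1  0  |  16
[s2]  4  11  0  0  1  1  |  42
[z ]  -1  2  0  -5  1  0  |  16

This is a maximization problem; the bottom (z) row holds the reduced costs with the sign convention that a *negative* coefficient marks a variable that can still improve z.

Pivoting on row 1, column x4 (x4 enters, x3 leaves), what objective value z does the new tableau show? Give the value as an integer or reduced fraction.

Minimum ratio for x4: 16/1 = 16.
z changes by −(z-row coeff of x4)·ratio = −(-5)·16 = 80.
New z = 16 + 80 = 96.

96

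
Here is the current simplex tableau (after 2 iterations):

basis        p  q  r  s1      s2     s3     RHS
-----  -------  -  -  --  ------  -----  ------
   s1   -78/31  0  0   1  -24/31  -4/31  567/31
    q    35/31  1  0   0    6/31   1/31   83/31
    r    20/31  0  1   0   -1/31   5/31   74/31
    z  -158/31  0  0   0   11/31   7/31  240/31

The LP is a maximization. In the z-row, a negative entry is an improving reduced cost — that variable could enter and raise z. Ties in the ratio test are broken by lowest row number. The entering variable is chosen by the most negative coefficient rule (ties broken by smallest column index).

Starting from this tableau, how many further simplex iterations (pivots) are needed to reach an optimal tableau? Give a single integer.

pivot: p in, q out → z = 694/35
No improving column remains; optimal.

1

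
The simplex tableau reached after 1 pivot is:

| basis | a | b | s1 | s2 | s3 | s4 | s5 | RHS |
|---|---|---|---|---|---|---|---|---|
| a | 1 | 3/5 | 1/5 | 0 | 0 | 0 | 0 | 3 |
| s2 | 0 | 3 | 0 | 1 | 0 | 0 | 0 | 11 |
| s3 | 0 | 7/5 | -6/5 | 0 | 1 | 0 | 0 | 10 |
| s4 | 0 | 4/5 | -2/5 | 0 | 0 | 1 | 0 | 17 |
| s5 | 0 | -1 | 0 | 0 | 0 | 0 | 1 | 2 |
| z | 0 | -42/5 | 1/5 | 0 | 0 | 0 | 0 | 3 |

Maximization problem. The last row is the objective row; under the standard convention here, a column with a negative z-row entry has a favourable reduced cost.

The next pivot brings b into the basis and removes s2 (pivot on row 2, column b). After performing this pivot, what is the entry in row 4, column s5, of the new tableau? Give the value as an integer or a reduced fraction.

Pivot element is row 2, column b: 3.
Normalize row 2: new (row 2, s5) = 0/3 = 0.
row 4 ← row 4 − (4/5)·(new row 2): 0 − (4/5)·0 = 0.

0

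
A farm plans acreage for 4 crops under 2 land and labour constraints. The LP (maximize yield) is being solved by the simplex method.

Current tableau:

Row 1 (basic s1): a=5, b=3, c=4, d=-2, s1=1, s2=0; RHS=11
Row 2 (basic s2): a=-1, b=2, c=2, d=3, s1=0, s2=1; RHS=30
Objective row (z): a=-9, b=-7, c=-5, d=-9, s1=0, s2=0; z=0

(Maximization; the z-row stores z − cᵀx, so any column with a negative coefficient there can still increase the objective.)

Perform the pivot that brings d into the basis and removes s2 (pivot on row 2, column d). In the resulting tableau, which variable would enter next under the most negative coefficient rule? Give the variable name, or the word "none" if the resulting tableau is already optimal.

Pivot element 3. New z-row = old z-row − (-9)·(row 2/3).
Updated z-row coefficients: a: -12, b: -1, c: 1, d: 0, s1: 0, s2: 3.
The most negative is -12 in column a, so a would enter next.

a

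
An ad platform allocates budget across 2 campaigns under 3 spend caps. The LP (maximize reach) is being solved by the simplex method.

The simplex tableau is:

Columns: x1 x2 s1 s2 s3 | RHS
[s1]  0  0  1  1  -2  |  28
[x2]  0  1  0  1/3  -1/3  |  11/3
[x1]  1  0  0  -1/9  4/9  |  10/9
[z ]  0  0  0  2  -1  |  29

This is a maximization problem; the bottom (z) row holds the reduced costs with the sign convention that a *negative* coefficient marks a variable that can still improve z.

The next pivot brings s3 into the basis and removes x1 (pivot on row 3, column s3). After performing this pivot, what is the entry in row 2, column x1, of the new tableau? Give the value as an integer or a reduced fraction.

Pivot element is row 3, column s3: 4/9.
Normalize row 3: new (row 3, x1) = 1/(4/9) = 9/4.
row 2 ← row 2 − (-1/3)·(new row 3): 0 − (-1/3)·(9/4) = 3/4.

3/4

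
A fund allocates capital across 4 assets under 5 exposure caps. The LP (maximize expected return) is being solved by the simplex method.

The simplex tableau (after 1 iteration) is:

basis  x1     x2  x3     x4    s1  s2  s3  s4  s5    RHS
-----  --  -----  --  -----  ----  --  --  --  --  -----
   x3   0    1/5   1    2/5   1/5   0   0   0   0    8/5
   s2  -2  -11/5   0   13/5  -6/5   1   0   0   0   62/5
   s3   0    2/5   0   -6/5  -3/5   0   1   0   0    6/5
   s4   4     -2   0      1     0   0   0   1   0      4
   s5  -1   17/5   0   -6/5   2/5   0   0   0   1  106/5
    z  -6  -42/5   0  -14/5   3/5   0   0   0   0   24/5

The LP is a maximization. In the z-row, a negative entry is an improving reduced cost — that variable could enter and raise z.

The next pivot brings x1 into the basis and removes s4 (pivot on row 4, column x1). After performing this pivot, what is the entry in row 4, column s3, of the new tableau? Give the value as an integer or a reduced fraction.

Pivot element is row 4, column x1: 4.
Normalize row 4: new (row 4, s3) = 0/4 = 0.
Row 4 is the pivot row, so the entry is 0.

0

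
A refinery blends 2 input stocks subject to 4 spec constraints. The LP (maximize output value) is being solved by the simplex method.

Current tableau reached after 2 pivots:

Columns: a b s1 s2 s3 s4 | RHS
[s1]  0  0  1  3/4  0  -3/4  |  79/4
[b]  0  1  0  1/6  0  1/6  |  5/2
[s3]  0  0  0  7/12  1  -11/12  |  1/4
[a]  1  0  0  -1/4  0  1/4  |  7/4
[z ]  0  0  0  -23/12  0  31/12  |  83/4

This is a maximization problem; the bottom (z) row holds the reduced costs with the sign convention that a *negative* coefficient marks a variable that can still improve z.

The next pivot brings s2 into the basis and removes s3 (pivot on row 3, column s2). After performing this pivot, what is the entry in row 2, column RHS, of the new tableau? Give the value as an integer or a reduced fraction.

17/7

Pivot element is row 3, column s2: 7/12.
Normalize row 3: new (row 3, RHS) = (1/4)/(7/12) = 3/7.
row 2 ← row 2 − (1/6)·(new row 3): 5/2 − (1/6)·(3/7) = 17/7.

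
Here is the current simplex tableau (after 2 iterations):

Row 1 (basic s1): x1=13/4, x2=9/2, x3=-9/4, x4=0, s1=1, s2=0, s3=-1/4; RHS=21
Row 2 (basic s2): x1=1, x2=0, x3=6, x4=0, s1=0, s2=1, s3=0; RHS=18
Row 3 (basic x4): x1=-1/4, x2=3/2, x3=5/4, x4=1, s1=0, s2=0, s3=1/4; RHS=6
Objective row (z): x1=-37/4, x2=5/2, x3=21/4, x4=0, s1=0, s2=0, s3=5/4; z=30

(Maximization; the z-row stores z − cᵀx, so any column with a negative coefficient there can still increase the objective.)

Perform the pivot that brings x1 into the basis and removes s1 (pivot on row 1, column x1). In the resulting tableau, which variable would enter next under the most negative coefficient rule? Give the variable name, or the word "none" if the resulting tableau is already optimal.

x3

Pivot element 13/4. New z-row = old z-row − (-37/4)·(row 1/(13/4)).
Updated z-row coefficients: x1: 0, x2: 199/13, x3: -15/13, x4: 0, s1: 37/13, s2: 0, s3: 7/13.
The most negative is -15/13 in column x3, so x3 would enter next.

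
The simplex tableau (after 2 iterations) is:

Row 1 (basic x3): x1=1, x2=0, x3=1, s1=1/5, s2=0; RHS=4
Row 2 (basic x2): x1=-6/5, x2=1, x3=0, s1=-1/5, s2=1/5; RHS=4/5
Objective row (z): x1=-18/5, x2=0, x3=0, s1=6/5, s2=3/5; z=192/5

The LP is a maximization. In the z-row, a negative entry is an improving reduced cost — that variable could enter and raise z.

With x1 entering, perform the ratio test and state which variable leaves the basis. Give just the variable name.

x3

Ratios: row 1 (x3): 4/1 = 4; row 2 (x2): entry -6/5 ≤ 0, skip.
Minimum ratio 4 is in the x3 row, so x3 leaves.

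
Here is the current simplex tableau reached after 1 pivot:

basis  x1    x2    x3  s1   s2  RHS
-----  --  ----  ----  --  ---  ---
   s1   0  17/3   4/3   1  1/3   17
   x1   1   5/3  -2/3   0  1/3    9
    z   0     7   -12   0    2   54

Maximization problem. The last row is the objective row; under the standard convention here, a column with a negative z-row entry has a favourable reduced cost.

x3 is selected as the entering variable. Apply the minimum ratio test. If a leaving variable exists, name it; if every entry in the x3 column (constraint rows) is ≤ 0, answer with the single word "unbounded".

Ratios: row 1 (s1): 17/(4/3) = 51/4; row 2 (x1): entry -2/3 ≤ 0, skip.
Minimum ratio is in the s1 row, so s1 leaves.

s1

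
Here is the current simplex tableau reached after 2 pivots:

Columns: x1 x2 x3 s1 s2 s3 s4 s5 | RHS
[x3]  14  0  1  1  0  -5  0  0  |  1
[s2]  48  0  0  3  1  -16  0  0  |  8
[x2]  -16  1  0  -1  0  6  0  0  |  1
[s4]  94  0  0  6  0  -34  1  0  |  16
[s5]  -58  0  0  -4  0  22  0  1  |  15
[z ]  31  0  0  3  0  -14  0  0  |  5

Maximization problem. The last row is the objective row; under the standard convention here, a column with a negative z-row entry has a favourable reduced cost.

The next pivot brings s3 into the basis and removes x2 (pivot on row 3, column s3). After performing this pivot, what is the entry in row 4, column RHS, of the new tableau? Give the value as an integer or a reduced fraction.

Pivot element is row 3, column s3: 6.
Normalize row 3: new (row 3, RHS) = 1/6 = 1/6.
row 4 ← row 4 − (-34)·(new row 3): 16 − (-34)·(1/6) = 65/3.

65/3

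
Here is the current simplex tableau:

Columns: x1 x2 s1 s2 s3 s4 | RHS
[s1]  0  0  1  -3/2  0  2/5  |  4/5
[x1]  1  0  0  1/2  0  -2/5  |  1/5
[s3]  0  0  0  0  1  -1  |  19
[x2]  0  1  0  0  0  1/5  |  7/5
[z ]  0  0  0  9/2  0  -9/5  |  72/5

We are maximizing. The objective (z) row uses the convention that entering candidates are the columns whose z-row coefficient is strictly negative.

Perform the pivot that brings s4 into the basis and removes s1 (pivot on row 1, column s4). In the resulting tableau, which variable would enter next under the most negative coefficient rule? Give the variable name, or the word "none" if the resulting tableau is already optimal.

Pivot element 2/5. New z-row = old z-row − (-9/5)·(row 1/(2/5)).
Updated z-row coefficients: x1: 0, x2: 0, s1: 9/2, s2: -9/4, s3: 0, s4: 0.
The most negative is -9/4 in column s2, so s2 would enter next.

s2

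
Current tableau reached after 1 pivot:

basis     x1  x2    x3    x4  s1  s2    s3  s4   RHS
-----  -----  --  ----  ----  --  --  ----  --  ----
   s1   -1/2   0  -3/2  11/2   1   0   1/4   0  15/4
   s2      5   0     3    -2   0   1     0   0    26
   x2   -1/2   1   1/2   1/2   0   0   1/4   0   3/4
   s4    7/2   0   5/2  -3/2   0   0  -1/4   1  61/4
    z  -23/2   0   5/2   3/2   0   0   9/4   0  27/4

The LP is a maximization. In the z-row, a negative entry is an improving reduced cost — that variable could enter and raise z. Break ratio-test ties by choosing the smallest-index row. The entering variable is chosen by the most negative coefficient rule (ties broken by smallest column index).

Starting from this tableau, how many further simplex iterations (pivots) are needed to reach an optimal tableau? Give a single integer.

2

pivot: x1 in, s4 out → z = 398/7
pivot: x4 in, s1 out → z = 2246/37
No improving column remains; optimal.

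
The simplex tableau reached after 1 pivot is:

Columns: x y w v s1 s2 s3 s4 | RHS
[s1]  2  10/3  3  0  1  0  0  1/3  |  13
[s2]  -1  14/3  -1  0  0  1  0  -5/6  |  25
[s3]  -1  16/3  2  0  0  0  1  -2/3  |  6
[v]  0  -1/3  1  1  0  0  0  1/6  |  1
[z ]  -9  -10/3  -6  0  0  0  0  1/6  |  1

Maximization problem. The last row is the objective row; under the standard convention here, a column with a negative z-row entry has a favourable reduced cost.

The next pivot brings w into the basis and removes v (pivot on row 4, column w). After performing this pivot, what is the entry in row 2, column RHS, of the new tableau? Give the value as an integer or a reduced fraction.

Pivot element is row 4, column w: 1.
Normalize row 4: new (row 4, RHS) = 1/1 = 1.
row 2 ← row 2 − (-1)·(new row 4): 25 − (-1)·1 = 26.

26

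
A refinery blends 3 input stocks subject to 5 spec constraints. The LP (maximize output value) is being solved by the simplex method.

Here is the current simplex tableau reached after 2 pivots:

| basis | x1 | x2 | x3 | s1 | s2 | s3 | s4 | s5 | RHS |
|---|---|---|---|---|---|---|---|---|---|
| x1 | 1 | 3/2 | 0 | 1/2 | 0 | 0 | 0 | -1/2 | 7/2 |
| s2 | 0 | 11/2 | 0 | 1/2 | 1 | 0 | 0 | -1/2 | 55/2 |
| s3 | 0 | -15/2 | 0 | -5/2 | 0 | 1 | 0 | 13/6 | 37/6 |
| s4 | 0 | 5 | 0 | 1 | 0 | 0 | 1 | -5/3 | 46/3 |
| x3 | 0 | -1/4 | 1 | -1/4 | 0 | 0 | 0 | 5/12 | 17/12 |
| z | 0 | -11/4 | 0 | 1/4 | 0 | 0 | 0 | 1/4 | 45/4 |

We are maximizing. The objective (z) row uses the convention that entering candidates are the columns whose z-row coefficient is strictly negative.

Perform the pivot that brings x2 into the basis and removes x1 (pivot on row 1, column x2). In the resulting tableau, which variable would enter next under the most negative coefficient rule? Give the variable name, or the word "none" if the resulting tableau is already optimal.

Pivot element 3/2. New z-row = old z-row − (-11/4)·(row 1/(3/2)).
Updated z-row coefficients: x1: 11/6, x2: 0, x3: 0, s1: 7/6, s2: 0, s3: 0, s4: 0, s5: -2/3.
The most negative is -2/3 in column s5, so s5 would enter next.

s5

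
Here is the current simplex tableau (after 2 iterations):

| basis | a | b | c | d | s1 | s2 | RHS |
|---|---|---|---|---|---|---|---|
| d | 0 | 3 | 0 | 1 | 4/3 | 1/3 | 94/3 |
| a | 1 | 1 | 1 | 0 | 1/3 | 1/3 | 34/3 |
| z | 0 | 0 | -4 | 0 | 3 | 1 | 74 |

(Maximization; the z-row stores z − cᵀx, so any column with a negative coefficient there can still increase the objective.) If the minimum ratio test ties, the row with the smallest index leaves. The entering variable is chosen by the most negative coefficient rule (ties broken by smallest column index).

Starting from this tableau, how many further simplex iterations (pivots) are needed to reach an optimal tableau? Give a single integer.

1

pivot: c in, a out → z = 358/3
No improving column remains; optimal.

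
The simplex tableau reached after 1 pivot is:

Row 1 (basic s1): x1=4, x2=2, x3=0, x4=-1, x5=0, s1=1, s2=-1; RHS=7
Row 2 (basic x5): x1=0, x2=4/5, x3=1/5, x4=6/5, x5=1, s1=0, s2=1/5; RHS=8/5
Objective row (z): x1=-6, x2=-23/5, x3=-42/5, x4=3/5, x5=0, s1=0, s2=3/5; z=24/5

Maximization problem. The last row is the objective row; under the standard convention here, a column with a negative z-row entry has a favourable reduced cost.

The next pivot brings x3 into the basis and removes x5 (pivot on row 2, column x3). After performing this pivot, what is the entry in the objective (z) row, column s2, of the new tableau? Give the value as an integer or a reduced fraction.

Pivot element is row 2, column x3: 1/5.
Normalize row 2: new (row 2, s2) = (1/5)/(1/5) = 1.
z-row ← z-row − (-42/5)·(new row 2): 3/5 − (-42/5)·1 = 9.

9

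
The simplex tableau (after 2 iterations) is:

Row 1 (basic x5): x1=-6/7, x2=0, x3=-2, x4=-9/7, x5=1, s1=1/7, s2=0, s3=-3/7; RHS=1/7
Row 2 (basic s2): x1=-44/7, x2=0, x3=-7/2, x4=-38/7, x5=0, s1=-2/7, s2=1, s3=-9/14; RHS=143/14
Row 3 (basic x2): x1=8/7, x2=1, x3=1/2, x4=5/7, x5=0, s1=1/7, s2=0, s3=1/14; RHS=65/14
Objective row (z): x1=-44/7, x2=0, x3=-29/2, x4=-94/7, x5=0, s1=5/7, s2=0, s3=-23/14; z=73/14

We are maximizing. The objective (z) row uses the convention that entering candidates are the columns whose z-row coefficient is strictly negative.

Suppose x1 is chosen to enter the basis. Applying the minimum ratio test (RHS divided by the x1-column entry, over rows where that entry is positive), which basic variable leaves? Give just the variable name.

Ratios: row 1 (x5): entry -6/7 ≤ 0, skip; row 2 (s2): entry -44/7 ≤ 0, skip; row 3 (x2): (65/14)/(8/7) = 65/16.
Minimum ratio 65/16 is in the x2 row, so x2 leaves.

x2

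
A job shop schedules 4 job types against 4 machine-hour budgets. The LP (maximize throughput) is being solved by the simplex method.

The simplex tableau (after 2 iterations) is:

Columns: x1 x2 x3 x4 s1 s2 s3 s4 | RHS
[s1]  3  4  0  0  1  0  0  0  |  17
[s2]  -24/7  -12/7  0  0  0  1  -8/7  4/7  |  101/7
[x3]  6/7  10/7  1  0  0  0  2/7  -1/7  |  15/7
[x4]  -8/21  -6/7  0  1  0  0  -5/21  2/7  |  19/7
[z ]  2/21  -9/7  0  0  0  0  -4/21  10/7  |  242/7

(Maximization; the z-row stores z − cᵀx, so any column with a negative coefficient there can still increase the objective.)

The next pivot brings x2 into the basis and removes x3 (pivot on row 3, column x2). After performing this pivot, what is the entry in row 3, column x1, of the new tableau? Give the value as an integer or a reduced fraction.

3/5

Pivot element is row 3, column x2: 10/7.
Normalize row 3: new (row 3, x1) = (6/7)/(10/7) = 3/5.
Row 3 is the pivot row, so the entry is 3/5.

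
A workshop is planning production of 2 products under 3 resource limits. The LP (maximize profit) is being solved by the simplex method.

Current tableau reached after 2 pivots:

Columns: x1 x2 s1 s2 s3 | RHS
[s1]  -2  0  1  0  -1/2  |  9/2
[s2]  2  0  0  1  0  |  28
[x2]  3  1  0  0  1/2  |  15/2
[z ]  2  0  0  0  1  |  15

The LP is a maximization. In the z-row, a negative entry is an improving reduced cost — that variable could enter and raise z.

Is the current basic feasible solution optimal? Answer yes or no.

No objective-row coefficient is strictly negative, so no entering variable exists; the tableau is optimal.

yes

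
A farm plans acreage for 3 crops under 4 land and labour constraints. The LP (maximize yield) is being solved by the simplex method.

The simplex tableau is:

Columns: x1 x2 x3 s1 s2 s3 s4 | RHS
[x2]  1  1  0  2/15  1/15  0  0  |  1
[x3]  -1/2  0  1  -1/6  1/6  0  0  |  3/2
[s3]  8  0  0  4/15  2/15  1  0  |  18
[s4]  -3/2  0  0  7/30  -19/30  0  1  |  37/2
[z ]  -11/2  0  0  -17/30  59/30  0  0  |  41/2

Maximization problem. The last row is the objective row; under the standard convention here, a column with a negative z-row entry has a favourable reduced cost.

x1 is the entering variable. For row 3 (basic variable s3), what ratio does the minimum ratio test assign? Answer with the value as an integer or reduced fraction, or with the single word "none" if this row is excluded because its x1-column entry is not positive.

9/4

Ratio = RHS / (x1 entry) = 18 / 8 = 9/4.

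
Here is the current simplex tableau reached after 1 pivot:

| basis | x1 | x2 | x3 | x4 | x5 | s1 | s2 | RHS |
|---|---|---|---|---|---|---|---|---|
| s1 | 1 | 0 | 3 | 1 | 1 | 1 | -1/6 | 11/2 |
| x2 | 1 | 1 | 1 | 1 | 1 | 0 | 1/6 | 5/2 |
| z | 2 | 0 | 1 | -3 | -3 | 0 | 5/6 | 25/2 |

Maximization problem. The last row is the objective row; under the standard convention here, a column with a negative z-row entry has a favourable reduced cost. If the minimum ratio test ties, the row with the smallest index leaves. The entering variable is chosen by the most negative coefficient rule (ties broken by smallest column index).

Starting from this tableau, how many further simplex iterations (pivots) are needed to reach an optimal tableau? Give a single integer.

pivot: x4 in, x2 out → z = 20
No improving column remains; optimal.

1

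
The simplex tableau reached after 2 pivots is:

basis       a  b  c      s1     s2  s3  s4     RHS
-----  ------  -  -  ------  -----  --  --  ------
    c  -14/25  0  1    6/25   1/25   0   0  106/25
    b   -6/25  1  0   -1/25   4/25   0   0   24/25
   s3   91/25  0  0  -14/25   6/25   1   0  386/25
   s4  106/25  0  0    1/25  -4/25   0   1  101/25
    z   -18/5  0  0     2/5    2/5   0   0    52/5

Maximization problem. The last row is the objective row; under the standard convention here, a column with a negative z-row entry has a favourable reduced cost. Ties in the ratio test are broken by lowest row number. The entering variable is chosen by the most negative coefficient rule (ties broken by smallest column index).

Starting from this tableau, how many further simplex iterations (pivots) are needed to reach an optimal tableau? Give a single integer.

1

pivot: a in, s4 out → z = 733/53
No improving column remains; optimal.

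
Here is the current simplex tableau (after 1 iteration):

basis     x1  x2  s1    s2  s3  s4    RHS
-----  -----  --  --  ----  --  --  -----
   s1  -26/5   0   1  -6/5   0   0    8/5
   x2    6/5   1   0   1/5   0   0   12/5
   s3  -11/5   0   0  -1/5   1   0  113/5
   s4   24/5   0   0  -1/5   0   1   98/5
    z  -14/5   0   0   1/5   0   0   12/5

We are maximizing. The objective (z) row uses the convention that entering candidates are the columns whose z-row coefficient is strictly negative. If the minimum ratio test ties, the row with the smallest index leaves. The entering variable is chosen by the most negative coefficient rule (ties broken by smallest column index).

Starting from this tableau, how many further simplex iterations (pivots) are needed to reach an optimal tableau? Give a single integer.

pivot: x1 in, x2 out → z = 8
No improving column remains; optimal.

1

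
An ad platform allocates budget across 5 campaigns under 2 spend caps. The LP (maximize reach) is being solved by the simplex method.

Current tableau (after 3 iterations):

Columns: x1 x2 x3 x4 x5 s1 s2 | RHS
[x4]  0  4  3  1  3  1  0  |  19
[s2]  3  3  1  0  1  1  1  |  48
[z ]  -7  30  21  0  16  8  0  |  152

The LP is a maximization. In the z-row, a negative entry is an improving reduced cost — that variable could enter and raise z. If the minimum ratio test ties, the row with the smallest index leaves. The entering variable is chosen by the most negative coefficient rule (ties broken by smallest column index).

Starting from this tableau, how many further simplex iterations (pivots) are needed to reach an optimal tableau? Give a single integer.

1

pivot: x1 in, s2 out → z = 264
No improving column remains; optimal.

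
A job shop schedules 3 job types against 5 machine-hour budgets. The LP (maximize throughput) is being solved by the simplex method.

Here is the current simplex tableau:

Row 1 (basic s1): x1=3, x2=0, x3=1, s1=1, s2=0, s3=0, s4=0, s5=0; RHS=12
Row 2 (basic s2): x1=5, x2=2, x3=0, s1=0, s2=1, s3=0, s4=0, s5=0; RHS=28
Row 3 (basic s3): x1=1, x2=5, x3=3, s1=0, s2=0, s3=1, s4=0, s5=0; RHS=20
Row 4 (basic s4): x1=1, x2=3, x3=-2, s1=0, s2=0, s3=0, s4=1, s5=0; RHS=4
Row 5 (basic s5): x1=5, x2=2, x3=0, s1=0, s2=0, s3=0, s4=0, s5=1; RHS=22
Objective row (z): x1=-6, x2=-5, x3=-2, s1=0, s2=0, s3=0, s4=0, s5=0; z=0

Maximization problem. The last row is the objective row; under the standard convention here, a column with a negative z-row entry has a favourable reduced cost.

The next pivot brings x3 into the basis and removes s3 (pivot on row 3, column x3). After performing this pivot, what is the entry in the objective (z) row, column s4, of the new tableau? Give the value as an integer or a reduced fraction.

Pivot element is row 3, column x3: 3.
Normalize row 3: new (row 3, s4) = 0/3 = 0.
z-row ← z-row − (-2)·(new row 3): 0 − (-2)·0 = 0.

0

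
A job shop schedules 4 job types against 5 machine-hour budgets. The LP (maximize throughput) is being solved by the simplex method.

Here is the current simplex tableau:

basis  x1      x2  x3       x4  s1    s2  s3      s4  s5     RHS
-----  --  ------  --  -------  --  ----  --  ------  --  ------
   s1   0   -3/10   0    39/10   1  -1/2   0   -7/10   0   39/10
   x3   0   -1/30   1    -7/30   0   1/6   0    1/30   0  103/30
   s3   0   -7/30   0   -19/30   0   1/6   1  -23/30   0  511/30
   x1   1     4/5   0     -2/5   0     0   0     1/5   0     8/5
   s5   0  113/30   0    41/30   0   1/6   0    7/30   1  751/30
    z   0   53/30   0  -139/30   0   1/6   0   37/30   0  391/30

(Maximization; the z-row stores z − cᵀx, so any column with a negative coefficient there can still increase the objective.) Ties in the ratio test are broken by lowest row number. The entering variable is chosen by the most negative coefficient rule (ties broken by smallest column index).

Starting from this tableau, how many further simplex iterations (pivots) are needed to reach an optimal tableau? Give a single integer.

pivot: x4 in, s1 out → z = 53/3
pivot: s2 in, x3 out → z = 233/8
No improving column remains; optimal.

2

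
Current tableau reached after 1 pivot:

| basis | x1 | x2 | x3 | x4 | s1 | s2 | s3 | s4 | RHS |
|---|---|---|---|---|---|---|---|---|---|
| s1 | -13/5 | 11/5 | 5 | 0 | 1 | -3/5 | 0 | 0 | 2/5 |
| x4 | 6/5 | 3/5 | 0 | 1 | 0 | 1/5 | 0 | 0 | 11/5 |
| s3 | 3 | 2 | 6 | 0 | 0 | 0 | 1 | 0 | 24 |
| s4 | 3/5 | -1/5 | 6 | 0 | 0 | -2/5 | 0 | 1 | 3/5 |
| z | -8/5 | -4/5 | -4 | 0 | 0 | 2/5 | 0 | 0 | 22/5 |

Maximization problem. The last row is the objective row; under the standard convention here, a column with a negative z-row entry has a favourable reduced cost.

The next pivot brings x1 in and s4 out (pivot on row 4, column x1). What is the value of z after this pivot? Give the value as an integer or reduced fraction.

Minimum ratio for x1: (3/5)/(3/5) = 1.
z changes by −(z-row coeff of x1)·ratio = −(-8/5)·1 = 8/5.
New z = 22/5 + (8/5) = 6.

6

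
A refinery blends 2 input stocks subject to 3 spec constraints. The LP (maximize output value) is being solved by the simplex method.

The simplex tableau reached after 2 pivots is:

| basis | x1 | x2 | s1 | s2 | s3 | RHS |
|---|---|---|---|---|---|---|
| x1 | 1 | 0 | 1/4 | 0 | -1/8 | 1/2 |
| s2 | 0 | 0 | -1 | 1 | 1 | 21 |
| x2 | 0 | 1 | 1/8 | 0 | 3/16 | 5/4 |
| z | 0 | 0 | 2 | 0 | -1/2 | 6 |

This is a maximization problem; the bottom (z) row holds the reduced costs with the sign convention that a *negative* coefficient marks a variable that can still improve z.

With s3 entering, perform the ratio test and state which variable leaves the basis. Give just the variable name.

Ratios: row 1 (x1): entry -1/8 ≤ 0, skip; row 2 (s2): 21/1 = 21; row 3 (x2): (5/4)/(3/16) = 20/3.
Minimum ratio 20/3 is in the x2 row, so x2 leaves.

x2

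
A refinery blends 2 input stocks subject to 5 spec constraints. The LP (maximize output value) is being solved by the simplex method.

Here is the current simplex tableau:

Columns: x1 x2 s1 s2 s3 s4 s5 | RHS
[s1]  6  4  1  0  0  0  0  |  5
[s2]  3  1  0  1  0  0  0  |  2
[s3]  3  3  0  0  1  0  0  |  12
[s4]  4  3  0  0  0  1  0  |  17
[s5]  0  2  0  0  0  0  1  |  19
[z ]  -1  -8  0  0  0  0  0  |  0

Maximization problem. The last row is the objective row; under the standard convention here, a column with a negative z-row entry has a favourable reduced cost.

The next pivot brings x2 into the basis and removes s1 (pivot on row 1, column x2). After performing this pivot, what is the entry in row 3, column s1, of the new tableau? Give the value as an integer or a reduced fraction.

Pivot element is row 1, column x2: 4.
Normalize row 1: new (row 1, s1) = 1/4 = 1/4.
row 3 ← row 3 − 3·(new row 1): 0 − 3·(1/4) = -3/4.

-3/4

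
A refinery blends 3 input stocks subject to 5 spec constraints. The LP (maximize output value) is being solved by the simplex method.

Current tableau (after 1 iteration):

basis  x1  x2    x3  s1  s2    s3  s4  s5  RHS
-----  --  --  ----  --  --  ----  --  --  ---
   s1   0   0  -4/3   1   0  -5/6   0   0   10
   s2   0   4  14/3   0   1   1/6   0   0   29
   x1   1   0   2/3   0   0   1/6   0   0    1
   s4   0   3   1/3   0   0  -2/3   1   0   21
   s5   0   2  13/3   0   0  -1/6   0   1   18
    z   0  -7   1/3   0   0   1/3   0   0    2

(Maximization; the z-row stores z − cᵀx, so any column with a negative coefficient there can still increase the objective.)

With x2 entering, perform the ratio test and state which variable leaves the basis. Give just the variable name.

s4

Ratios: row 1 (s1): entry 0 ≤ 0, skip; row 2 (s2): 29/4 = 29/4; row 3 (x1): entry 0 ≤ 0, skip; row 4 (s4): 21/3 = 7; row 5 (s5): 18/2 = 9.
Minimum ratio 7 is in the s4 row, so s4 leaves.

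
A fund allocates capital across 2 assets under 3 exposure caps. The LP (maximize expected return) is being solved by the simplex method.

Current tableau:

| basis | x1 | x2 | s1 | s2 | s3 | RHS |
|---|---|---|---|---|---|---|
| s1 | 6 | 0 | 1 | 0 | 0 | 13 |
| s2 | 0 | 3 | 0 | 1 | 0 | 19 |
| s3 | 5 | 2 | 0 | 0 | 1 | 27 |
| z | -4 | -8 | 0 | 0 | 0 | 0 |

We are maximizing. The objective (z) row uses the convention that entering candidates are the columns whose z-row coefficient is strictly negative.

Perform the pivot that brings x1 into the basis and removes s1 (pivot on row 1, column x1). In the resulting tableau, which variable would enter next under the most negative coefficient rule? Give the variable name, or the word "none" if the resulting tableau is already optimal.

x2

Pivot element 6. New z-row = old z-row − (-4)·(row 1/6).
Updated z-row coefficients: x1: 0, x2: -8, s1: 2/3, s2: 0, s3: 0.
The most negative is -8 in column x2, so x2 would enter next.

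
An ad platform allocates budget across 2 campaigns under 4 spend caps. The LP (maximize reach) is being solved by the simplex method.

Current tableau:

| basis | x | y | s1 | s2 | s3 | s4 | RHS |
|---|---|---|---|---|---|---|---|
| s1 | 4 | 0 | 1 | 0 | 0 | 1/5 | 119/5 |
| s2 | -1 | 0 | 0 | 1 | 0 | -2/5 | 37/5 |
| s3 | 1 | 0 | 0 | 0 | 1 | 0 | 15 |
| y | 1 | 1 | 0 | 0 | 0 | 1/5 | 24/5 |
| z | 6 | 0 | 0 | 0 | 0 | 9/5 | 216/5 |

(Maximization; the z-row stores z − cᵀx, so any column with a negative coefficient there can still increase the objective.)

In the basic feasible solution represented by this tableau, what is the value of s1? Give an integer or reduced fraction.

s1 is basic (row 1); its value is the RHS of that row: 119/5.

119/5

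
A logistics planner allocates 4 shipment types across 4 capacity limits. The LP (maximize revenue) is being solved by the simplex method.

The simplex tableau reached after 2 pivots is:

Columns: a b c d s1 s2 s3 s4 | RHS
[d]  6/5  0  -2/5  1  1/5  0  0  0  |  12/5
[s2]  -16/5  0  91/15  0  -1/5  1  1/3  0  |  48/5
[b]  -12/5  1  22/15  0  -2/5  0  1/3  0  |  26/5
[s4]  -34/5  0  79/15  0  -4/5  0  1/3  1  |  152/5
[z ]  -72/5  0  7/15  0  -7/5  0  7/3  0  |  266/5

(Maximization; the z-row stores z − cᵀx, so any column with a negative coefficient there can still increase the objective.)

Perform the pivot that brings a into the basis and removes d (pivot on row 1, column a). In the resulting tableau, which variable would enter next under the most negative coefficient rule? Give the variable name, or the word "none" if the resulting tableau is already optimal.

c

Pivot element 6/5. New z-row = old z-row − (-72/5)·(row 1/(6/5)).
Updated z-row coefficients: a: 0, b: 0, c: -13/3, d: 12, s1: 1, s2: 0, s3: 7/3, s4: 0.
The most negative is -13/3 in column c, so c would enter next.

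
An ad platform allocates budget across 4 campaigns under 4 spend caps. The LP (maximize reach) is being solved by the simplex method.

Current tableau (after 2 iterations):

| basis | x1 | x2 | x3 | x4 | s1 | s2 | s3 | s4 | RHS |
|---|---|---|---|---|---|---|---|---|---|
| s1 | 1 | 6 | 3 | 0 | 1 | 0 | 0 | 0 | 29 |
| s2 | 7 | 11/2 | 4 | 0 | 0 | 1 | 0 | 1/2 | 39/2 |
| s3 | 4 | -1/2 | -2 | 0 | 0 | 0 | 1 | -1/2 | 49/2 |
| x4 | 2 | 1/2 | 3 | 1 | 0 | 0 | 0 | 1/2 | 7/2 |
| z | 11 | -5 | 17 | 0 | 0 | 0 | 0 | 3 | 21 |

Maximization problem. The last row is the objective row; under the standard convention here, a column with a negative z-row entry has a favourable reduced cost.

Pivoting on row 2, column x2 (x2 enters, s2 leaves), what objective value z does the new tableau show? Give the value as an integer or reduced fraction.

Minimum ratio for x2: (39/2)/(11/2) = 39/11.
z changes by −(z-row coeff of x2)·ratio = −(-5)·(39/11) = 195/11.
New z = 21 + (195/11) = 426/11.

426/11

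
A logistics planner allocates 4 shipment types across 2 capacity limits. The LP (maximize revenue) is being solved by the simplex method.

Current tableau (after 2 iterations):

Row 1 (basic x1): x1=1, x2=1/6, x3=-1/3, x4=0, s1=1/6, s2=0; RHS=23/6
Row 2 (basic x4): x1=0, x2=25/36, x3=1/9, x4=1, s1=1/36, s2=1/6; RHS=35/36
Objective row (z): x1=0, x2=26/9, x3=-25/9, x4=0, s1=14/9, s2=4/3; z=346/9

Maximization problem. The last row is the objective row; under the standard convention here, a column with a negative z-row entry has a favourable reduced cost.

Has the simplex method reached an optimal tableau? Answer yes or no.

no

Column x3 has objective-row coefficient -25/9, which is negative; an improving pivot exists, so not yet optimal.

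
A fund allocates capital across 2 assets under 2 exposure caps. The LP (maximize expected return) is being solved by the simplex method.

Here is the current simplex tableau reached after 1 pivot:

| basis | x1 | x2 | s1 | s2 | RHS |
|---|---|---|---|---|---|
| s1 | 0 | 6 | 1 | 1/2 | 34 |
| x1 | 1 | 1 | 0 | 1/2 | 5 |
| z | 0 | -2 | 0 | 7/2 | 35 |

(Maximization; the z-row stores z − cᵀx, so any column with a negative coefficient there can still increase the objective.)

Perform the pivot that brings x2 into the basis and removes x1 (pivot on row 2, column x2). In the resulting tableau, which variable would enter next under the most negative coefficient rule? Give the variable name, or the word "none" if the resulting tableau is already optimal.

Pivot element 1. New z-row = old z-row − (-2)·(row 2/1).
Updated z-row coefficients: x1: 2, x2: 0, s1: 0, s2: 9/2.
No coefficient is strictly negative; the tableau after this pivot is optimal.

none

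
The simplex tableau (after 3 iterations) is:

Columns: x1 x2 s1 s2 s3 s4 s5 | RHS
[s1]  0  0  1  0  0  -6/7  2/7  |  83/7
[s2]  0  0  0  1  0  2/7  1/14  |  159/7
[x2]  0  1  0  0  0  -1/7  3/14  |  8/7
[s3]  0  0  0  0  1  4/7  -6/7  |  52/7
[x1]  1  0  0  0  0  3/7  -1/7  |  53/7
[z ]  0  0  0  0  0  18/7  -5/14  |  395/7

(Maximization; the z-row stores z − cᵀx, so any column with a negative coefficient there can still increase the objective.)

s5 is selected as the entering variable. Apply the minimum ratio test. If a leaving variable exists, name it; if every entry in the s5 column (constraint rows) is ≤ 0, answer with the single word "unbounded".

Ratios: row 1 (s1): (83/7)/(2/7) = 83/2; row 2 (s2): (159/7)/(1/14) = 318; row 3 (x2): (8/7)/(3/14) = 16/3; row 4 (s3): entry -6/7 ≤ 0, skip; row 5 (x1): entry -1/7 ≤ 0, skip.
Minimum ratio is in the x2 row, so x2 leaves.

x2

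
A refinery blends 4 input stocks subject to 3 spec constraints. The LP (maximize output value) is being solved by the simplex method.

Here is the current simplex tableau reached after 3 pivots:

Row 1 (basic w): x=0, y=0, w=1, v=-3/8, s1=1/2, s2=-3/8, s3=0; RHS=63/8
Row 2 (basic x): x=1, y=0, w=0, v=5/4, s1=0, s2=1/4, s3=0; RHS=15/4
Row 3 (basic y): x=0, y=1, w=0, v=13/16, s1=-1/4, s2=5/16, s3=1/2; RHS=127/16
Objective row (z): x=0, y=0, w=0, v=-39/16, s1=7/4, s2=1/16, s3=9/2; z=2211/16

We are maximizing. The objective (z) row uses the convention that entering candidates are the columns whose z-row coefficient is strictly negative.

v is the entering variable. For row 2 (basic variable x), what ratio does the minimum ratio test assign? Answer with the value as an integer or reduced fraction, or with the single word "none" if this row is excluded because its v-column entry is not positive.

3

Ratio = RHS / (v entry) = (15/4) / (5/4) = 3.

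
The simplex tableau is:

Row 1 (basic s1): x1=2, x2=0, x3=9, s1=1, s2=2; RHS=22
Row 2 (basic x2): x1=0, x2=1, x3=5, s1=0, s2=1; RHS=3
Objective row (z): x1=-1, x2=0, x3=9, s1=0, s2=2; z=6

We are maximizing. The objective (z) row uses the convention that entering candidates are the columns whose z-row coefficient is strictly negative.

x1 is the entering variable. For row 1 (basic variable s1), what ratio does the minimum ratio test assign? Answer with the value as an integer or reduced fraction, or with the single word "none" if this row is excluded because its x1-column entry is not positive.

Ratio = RHS / (x1 entry) = 22 / 2 = 11.

11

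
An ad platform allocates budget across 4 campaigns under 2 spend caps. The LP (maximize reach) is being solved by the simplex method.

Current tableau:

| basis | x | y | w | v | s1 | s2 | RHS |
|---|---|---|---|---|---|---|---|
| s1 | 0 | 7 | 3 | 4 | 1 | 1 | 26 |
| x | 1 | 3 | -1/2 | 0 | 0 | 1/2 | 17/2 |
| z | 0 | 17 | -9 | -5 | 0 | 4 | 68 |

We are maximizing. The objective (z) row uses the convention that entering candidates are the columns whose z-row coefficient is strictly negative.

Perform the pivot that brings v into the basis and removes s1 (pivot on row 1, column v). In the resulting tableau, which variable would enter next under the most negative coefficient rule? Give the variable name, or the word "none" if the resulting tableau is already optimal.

Pivot element 4. New z-row = old z-row − (-5)·(row 1/4).
Updated z-row coefficients: x: 0, y: 103/4, w: -21/4, v: 0, s1: 5/4, s2: 21/4.
The most negative is -21/4 in column w, so w would enter next.

w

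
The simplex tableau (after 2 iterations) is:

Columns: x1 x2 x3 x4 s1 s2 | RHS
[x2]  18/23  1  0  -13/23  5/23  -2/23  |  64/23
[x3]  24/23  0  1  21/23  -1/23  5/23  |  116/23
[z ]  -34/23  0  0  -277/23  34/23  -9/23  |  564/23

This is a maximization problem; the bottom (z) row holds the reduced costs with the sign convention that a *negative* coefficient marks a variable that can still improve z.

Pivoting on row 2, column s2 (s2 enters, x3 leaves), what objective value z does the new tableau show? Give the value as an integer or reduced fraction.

168/5

Minimum ratio for s2: (116/23)/(5/23) = 116/5.
z changes by −(z-row coeff of s2)·ratio = −(-9/23)·(116/5) = 1044/115.
New z = 564/23 + (1044/115) = 168/5.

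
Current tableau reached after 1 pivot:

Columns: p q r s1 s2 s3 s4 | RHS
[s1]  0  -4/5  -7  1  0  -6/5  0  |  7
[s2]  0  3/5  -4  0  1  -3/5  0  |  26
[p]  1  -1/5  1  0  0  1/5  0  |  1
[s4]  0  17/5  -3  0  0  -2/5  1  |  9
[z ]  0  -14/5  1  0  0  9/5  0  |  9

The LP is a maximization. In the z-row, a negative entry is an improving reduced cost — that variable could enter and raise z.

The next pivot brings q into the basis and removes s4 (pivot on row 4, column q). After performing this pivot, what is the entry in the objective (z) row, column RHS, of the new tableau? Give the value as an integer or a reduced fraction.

279/17

Pivot element is row 4, column q: 17/5.
Normalize row 4: new (row 4, RHS) = 9/(17/5) = 45/17.
z-row ← z-row − (-14/5)·(new row 4): 9 − (-14/5)·(45/17) = 279/17.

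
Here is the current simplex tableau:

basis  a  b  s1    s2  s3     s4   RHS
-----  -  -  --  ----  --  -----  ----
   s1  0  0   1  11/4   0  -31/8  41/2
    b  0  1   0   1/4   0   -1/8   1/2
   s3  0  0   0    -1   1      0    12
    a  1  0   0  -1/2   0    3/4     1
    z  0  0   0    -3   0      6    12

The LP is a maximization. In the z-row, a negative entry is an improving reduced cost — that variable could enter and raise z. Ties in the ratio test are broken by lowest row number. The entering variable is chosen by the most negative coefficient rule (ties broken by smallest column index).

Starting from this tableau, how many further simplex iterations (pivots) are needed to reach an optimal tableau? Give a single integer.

1

pivot: s2 in, b out → z = 18
No improving column remains; optimal.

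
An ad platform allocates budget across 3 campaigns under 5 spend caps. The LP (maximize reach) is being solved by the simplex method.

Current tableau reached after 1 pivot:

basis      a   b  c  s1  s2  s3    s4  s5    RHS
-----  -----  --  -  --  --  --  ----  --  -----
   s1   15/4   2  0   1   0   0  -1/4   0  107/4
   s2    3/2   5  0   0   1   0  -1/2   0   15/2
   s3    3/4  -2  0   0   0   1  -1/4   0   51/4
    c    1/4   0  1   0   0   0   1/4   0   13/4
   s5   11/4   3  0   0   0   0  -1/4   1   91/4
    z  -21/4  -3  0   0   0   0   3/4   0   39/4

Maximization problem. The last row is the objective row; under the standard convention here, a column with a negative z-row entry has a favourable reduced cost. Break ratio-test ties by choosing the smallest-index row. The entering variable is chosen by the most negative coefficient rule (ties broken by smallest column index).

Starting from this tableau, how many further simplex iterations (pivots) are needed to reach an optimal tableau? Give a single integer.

2

pivot: a in, s2 out → z = 36
pivot: s4 in, c out → z = 42
No improving column remains; optimal.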